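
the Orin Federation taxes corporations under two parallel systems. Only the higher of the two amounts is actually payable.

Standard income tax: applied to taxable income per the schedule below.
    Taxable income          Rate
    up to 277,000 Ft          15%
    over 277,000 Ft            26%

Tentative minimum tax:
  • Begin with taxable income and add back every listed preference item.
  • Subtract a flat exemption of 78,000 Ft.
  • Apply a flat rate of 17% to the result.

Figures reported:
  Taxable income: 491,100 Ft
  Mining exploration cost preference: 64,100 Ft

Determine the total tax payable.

97,216 Ft

Standard income tax:
  277,000 Ft × 15% = 41,550 Ft
  214,100 Ft × 26% = 55,666 Ft
  → 97,216 Ft

Tentative minimum tax:
  Adjusted income: 491,100 Ft + 64,100 Ft = 555,200 Ft
  Less exemption 78,000 Ft → base 477,200 Ft
  477,200 Ft × 17% = 81,124 Ft

97,216 Ft > 81,124 Ft, so the standard income tax governs.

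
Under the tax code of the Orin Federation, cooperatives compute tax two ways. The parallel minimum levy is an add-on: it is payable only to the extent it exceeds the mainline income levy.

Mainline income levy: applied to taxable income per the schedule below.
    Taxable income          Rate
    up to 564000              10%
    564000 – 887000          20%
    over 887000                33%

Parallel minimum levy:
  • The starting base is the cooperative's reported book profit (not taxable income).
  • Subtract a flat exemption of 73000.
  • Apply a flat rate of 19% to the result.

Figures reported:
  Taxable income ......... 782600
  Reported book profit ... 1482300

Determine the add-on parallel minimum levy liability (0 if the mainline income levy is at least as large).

Mainline income levy:
  564000 × 10% = 56400
  218600 × 20% = 43720
  → 100120

Parallel minimum levy:
  Base (reported book profit): 1482300
  Less exemption 73000 → base 1409300
  1409300 × 19% = 267767

Excess of parallel minimum levy over mainline income levy: 267767 − 100120 = 167647.

167647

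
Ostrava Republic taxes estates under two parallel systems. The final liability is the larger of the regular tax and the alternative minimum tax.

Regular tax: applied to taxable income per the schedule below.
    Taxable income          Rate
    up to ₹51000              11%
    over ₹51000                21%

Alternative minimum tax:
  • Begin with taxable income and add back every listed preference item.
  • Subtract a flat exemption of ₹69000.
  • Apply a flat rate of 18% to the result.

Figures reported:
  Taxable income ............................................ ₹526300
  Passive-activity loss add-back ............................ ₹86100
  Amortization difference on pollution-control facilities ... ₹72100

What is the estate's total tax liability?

Regular tax:
  ₹51000 × 11% = ₹5610
  ₹475300 × 21% = ₹99813
  → ₹105423

Alternative minimum tax:
  Adjusted income: ₹526300 + ₹86100 + ₹72100 = ₹684500
  Less exemption ₹69000 → base ₹615500
  ₹615500 × 18% = ₹110790

₹110790 > ₹105423, so the alternative minimum tax is the binding amount.

₹110790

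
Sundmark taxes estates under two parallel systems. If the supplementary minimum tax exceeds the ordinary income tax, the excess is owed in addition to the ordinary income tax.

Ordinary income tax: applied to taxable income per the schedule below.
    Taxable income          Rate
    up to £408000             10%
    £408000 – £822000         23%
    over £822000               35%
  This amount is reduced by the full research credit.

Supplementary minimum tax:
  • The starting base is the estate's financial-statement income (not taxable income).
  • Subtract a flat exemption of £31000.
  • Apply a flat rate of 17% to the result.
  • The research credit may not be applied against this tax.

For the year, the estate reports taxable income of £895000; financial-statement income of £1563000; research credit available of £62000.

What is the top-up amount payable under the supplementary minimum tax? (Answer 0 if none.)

£160870

Ordinary income tax:
  £408000 × 10% = £40800
  £414000 × 23% = £95220
  £73000 × 35% = £25550
  → £161570
  Less research credit £62000 → £99570

Supplementary minimum tax:
  Base (financial-statement income): £1563000
  Less exemption £31000 → base £1532000
  £1532000 × 17% = £260440

Excess of supplementary minimum tax over ordinary income tax: £260440 − £99570 = £160870.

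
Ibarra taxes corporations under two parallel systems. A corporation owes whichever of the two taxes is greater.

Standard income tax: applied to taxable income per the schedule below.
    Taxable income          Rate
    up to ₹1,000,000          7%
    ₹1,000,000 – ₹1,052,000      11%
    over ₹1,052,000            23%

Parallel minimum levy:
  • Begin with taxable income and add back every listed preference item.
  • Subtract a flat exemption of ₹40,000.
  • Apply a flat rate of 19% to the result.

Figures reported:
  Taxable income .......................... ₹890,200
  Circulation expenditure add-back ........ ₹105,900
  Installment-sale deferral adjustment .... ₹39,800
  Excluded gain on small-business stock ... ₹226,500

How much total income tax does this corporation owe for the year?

Standard income tax:
  ₹890,200 × 7% = ₹62,314

Parallel minimum levy:
  Adjusted income: ₹890,200 + ₹105,900 + ₹39,800 + ₹226,500 = ₹1,262,400
  Less exemption ₹40,000 → base ₹1,222,400
  ₹1,222,400 × 19% = ₹232,256

₹232,256 > ₹62,314, so the parallel minimum levy is the binding amount.

₹232,256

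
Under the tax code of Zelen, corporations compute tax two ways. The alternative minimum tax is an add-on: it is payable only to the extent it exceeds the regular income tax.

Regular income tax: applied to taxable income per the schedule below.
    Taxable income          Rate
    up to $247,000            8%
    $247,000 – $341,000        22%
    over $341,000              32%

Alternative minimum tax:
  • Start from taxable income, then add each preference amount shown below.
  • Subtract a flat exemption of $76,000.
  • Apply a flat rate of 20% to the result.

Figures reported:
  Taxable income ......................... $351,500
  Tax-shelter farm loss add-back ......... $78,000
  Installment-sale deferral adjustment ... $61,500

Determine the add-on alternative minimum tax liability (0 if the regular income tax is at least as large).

$39,200

Regular income tax:
  $247,000 × 8% = $19,760
  $94,000 × 22% = $20,680
  $10,500 × 32% = $3,360
  → $43,800

Alternative minimum tax:
  Adjusted income: $351,500 + $78,000 + $61,500 = $491,000
  Less exemption $76,000 → base $415,000
  $415,000 × 20% = $83,000

Excess of alternative minimum tax over regular income tax: $83,000 − $43,800 = $39,200.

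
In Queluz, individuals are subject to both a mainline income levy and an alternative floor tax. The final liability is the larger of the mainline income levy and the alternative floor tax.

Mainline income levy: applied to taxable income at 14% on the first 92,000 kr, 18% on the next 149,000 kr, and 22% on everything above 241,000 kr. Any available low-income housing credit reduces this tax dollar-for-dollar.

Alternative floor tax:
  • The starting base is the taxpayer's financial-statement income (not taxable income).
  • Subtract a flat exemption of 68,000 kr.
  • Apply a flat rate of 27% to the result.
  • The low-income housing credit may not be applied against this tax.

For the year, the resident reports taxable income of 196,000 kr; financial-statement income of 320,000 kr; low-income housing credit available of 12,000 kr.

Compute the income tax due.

68,040 kr

Alternative floor tax:
  Base (financial-statement income): 320,000 kr
  Less exemption 68,000 kr → base 252,000 kr
  252,000 kr × 27% = 68,040 kr

Mainline income levy:
  92,000 kr × 14% = 12,880 kr
  104,000 kr × 18% = 18,720 kr
  → 31,600 kr
  Less low-income housing credit 12,000 kr → 19,600 kr

68,040 kr > 19,600 kr, so the alternative floor tax is the binding amount.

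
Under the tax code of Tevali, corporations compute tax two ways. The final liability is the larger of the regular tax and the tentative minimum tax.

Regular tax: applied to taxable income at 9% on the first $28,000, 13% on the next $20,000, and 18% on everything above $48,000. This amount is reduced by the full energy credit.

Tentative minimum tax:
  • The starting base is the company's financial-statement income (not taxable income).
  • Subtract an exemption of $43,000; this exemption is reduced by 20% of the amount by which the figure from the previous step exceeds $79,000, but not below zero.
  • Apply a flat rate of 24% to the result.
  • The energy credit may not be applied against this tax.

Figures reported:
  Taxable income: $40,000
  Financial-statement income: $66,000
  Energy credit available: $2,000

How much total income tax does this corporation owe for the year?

Regular tax:
  $28,000 × 9% = $2,520
  $12,000 × 13% = $1,560
  → $4,080
  Less energy credit $2,000 → $2,080

Tentative minimum tax:
  Base (financial-statement income): $66,000
  Exemption: $66,000 ≤ $79,000, so full $43,000 applies
  Base: $66,000 − $43,000 = $23,000
  $23,000 × 24% = $5,520

$5,520 > $2,080, so the tentative minimum tax is the binding amount.

$5,520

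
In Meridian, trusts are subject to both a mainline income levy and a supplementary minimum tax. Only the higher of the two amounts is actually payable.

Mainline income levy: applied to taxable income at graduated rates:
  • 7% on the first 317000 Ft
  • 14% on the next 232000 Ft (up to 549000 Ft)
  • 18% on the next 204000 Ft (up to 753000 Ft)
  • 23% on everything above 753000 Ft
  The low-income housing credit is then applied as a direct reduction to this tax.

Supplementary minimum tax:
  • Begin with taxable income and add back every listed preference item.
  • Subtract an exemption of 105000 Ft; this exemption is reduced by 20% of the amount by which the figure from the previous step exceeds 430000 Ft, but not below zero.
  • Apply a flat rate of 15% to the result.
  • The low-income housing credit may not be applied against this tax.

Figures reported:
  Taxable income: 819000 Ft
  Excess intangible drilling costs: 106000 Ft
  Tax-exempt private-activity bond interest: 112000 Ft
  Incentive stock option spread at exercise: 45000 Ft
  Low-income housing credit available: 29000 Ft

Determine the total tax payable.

162300 Ft

Supplementary minimum tax:
  Adjusted income: 819000 Ft + 106000 Ft + 112000 Ft + 45000 Ft = 1082000 Ft
  Exemption: 20% × (1082000 Ft − 430000 Ft) = 130400 Ft ≥ 105000 Ft, so the exemption is fully phased out
  Base: 1082000 Ft − 0 Ft = 1082000 Ft
  1082000 Ft × 15% = 162300 Ft

Mainline income levy:
  317000 Ft × 7% = 22190 Ft
  232000 Ft × 14% = 32480 Ft
  204000 Ft × 18% = 36720 Ft
  66000 Ft × 23% = 15180 Ft
  → 106570 Ft
  Less low-income housing credit 29000 Ft → 77570 Ft

162300 Ft > 77570 Ft, so the supplementary minimum tax is the binding amount.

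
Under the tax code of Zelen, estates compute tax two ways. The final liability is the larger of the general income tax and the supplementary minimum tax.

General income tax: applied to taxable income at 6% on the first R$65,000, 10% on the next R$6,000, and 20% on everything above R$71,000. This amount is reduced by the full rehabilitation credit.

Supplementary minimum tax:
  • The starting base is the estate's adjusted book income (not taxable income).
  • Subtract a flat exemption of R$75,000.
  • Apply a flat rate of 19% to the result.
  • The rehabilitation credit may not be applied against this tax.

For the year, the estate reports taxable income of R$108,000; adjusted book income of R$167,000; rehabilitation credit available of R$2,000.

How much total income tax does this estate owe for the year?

General income tax:
  R$65,000 × 6% = R$3,900
  R$6,000 × 10% = R$600
  R$37,000 × 20% = R$7,400
  → R$11,900
  Less rehabilitation credit R$2,000 → R$9,900

Supplementary minimum tax:
  Base (adjusted book income): R$167,000
  Less exemption R$75,000 → base R$92,000
  R$92,000 × 19% = R$17,480

R$17,480 > R$9,900, so the supplementary minimum tax is the binding amount.

R$17,480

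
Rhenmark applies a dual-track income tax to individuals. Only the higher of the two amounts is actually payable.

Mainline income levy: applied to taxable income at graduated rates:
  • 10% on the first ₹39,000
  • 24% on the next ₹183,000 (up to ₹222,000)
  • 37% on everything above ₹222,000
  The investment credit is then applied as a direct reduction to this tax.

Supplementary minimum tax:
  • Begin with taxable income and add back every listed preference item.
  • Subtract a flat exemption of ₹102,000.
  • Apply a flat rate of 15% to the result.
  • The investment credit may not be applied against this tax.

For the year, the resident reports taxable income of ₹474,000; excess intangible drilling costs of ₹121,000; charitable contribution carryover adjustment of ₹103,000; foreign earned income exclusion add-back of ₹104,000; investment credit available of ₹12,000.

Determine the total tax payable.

₹129,060

Supplementary minimum tax:
  Adjusted income: ₹474,000 + ₹121,000 + ₹103,000 + ₹104,000 = ₹802,000
  Less exemption ₹102,000 → base ₹700,000
  ₹700,000 × 15% = ₹105,000

Mainline income levy:
  ₹39,000 × 10% = ₹3,900
  ₹183,000 × 24% = ₹43,920
  ₹252,000 × 37% = ₹93,240
  → ₹141,060
  Less investment credit ₹12,000 → ₹129,060

₹129,060 > ₹105,000, so the mainline income levy governs.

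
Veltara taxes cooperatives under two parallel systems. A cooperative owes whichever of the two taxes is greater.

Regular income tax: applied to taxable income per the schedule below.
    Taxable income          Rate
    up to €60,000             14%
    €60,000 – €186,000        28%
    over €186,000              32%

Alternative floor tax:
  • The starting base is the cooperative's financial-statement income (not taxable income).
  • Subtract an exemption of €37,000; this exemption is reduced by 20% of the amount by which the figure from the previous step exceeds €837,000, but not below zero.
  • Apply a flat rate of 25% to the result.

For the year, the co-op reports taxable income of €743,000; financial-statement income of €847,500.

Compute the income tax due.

Regular income tax:
  €60,000 × 14% = €8,400
  €126,000 × 28% = €35,280
  €557,000 × 32% = €178,240
  → €221,920

Alternative floor tax:
  Base (financial-statement income): €847,500
  Exemption: €37,000 − 20% × (€847,500 − €837,000) = €37,000 − €2,100 = €34,900
  Base: €847,500 − €34,900 = €812,600
  €812,600 × 25% = €203,150

€221,920 > €203,150, so the regular income tax governs.

€221,920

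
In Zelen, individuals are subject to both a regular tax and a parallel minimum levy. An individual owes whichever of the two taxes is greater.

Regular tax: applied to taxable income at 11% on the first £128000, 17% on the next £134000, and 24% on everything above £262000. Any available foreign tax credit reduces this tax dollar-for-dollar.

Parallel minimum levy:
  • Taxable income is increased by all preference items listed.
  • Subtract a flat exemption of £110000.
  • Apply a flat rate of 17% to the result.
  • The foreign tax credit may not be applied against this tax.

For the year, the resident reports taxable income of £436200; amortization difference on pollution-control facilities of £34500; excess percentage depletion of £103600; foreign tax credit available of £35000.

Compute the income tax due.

Regular tax:
  £128000 × 11% = £14080
  £134000 × 17% = £22780
  £174200 × 24% = £41808
  → £78668
  Less foreign tax credit £35000 → £43668

Parallel minimum levy:
  Adjusted income: £436200 + £34500 + £103600 = £574300
  Less exemption £110000 → base £464300
  £464300 × 17% = £78931

£78931 > £43668, so the parallel minimum levy is the binding amount.

£78931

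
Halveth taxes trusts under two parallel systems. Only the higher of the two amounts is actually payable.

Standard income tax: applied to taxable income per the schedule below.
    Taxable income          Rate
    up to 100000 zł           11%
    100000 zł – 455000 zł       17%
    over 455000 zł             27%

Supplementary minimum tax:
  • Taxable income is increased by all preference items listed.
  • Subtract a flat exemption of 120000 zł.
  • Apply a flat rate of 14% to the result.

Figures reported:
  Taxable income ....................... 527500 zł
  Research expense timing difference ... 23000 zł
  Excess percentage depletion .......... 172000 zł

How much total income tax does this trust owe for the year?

Supplementary minimum tax:
  Adjusted income: 527500 zł + 23000 zł + 172000 zł = 722500 zł
  Less exemption 120000 zł → base 602500 zł
  602500 zł × 14% = 84350 zł

Standard income tax:
  100000 zł × 11% = 11000 zł
  355000 zł × 17% = 60350 zł
  72500 zł × 27% = 19575 zł
  → 90925 zł

90925 zł > 84350 zł, so the standard income tax governs.

90925 zł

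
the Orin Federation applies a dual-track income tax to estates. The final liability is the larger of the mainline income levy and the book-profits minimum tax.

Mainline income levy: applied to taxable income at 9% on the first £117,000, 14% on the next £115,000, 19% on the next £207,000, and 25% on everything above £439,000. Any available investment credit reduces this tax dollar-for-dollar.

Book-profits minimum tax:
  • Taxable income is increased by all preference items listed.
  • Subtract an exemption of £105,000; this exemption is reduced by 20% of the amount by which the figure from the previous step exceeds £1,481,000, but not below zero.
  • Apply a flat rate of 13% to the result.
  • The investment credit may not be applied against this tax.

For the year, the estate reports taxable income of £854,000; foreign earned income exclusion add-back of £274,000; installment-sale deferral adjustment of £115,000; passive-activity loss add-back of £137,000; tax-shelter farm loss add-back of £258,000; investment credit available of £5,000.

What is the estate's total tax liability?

£203,372

Mainline income levy:
  £117,000 × 9% = £10,530
  £115,000 × 14% = £16,100
  £207,000 × 19% = £39,330
  £415,000 × 25% = £103,750
  → £169,710
  Less investment credit £5,000 → £164,710

Book-profits minimum tax:
  Adjusted income: £854,000 + £274,000 + £115,000 + £137,000 + £258,000 = £1,638,000
  Exemption: £105,000 − 20% × (£1,638,000 − £1,481,000) = £105,000 − £31,400 = £73,600
  Base: £1,638,000 − £73,600 = £1,564,400
  £1,564,400 × 13% = £203,372

£203,372 > £164,710, so the book-profits minimum tax is the binding amount.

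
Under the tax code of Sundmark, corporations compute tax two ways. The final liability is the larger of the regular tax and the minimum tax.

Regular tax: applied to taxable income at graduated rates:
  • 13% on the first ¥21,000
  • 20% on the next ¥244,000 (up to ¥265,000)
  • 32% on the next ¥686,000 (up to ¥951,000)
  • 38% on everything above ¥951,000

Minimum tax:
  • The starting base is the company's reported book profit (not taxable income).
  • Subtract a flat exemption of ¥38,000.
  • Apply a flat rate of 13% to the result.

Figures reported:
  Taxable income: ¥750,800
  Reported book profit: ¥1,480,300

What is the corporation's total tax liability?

¥206,986

Minimum tax:
  Base (reported book profit): ¥1,480,300
  Less exemption ¥38,000 → base ¥1,442,300
  ¥1,442,300 × 13% = ¥187,499

Regular tax:
  ¥21,000 × 13% = ¥2,730
  ¥244,000 × 20% = ¥48,800
  ¥485,800 × 32% = ¥155,456
  → ¥206,986

¥206,986 > ¥187,499, so the regular tax governs.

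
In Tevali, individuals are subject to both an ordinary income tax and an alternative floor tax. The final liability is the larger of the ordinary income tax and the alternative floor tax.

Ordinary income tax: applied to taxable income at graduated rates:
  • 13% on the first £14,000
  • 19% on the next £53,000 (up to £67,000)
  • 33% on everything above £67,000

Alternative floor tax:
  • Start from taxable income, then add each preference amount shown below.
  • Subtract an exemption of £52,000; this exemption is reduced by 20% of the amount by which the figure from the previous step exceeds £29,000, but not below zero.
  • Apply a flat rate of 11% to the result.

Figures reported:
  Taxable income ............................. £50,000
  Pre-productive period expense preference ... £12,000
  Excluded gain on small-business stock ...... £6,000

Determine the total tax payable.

£8,660

Alternative floor tax:
  Adjusted income: £50,000 + £12,000 + £6,000 = £68,000
  Exemption: £52,000 − 20% × (£68,000 − £29,000) = £52,000 − £7,800 = £44,200
  Base: £68,000 − £44,200 = £23,800
  £23,800 × 11% = £2,618

Ordinary income tax:
  £14,000 × 13% = £1,820
  £36,000 × 19% = £6,840
  → £8,660

£8,660 > £2,618, so the ordinary income tax governs.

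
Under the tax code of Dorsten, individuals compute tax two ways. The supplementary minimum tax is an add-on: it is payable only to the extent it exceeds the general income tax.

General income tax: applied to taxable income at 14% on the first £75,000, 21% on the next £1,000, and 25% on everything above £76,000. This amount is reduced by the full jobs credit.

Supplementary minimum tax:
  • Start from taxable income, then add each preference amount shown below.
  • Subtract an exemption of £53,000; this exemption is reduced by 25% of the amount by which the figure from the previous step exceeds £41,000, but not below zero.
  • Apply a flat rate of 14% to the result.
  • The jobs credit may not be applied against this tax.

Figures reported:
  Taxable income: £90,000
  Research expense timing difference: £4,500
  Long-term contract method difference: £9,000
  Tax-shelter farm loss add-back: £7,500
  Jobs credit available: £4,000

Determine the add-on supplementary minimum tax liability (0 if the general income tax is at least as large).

£360

Supplementary minimum tax:
  Adjusted income: £90,000 + £4,500 + £9,000 + £7,500 = £111,000
  Exemption: £53,000 − 25% × (£111,000 − £41,000) = £53,000 − £17,500 = £35,500
  Base: £111,000 − £35,500 = £75,500
  £75,500 × 14% = £10,570

General income tax:
  £75,000 × 14% = £10,500
  £1,000 × 21% = £210
  £14,000 × 25% = £3,500
  → £14,210
  Less jobs credit £4,000 → £10,210

Excess of supplementary minimum tax over general income tax: £10,570 − £10,210 = £360.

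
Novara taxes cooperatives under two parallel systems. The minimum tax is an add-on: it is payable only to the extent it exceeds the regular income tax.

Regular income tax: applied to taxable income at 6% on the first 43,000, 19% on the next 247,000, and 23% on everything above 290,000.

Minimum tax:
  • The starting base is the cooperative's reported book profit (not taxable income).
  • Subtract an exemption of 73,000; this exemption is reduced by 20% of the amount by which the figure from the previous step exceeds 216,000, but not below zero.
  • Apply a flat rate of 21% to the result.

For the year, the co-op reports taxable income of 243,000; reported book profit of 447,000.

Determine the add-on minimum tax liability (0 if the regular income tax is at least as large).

47,662

Regular income tax:
  43,000 × 6% = 2,580
  200,000 × 19% = 38,000
  → 40,580

Minimum tax:
  Base (reported book profit): 447,000
  Exemption: 73,000 − 20% × (447,000 − 216,000) = 73,000 − 46,200 = 26,800
  Base: 447,000 − 26,800 = 420,200
  420,200 × 21% = 88,242

Excess of minimum tax over regular income tax: 88,242 − 40,580 = 47,662.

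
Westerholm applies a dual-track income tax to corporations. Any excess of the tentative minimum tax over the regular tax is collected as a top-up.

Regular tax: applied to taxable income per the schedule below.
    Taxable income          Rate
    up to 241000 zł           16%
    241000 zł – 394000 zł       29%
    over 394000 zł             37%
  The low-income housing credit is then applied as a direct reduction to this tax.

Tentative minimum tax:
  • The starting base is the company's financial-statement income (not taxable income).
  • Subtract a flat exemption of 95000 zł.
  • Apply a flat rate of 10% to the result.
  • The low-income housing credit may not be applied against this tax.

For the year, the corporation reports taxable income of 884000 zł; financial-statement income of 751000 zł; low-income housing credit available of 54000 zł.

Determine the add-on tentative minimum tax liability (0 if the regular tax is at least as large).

0 zł

Tentative minimum tax:
  Base (financial-statement income): 751000 zł
  Less exemption 95000 zł → base 656000 zł
  656000 zł × 10% = 65600 zł

Regular tax:
  241000 zł × 16% = 38560 zł
  153000 zł × 29% = 44370 zł
  490000 zł × 37% = 181300 zł
  → 264230 zł
  Less low-income housing credit 54000 zł → 210230 zł

65600 zł ≤ 210230 zł, so no add-on is due.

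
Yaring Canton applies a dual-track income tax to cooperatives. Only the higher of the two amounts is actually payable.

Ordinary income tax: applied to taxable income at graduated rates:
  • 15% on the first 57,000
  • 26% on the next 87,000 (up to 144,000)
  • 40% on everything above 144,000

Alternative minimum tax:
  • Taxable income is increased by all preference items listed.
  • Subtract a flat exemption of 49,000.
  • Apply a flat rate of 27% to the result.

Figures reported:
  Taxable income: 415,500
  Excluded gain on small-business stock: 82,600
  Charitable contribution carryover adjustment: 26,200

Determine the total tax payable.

Alternative minimum tax:
  Adjusted income: 415,500 + 82,600 + 26,200 = 524,300
  Less exemption 49,000 → base 475,300
  475,300 × 27% = 128,331

Ordinary income tax:
  57,000 × 15% = 8,550
  87,000 × 26% = 22,620
  271,500 × 40% = 108,600
  → 139,770

139,770 > 128,331, so the ordinary income tax governs.

139,770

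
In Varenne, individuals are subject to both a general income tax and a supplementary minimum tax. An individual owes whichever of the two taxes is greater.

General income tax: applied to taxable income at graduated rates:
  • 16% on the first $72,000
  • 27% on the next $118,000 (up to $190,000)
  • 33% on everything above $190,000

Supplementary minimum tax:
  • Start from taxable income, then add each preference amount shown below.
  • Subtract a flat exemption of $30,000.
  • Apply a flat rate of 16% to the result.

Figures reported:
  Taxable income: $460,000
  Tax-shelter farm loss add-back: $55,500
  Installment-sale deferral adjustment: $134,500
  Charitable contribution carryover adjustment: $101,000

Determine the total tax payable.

Supplementary minimum tax:
  Adjusted income: $460,000 + $55,500 + $134,500 + $101,000 = $751,000
  Less exemption $30,000 → base $721,000
  $721,000 × 16% = $115,360

General income tax:
  $72,000 × 16% = $11,520
  $118,000 × 27% = $31,860
  $270,000 × 33% = $89,100
  → $132,480

$132,480 > $115,360, so the general income tax governs.

$132,480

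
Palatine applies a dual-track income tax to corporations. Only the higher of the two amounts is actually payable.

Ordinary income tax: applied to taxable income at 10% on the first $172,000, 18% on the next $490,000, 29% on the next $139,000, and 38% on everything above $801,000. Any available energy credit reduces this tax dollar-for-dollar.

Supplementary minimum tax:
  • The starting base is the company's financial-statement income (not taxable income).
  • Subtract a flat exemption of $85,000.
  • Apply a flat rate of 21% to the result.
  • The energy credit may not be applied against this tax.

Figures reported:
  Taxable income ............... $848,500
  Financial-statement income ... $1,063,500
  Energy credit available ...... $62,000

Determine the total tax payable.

$205,485

Supplementary minimum tax:
  Base (financial-statement income): $1,063,500
  Less exemption $85,000 → base $978,500
  $978,500 × 21% = $205,485

Ordinary income tax:
  $172,000 × 10% = $17,200
  $490,000 × 18% = $88,200
  $139,000 × 29% = $40,310
  $47,500 × 38% = $18,050
  → $163,760
  Less energy credit $62,000 → $101,760

$205,485 > $101,760, so the supplementary minimum tax is the binding amount.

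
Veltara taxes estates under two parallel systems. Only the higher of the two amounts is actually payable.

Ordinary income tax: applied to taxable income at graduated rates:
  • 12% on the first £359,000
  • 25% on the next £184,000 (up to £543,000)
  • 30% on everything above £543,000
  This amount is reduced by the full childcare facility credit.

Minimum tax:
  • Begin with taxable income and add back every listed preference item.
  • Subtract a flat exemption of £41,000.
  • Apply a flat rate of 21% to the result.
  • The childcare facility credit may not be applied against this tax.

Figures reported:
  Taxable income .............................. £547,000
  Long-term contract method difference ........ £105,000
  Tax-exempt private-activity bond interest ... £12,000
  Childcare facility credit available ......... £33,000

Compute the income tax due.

Ordinary income tax:
  £359,000 × 12% = £43,080
  £184,000 × 25% = £46,000
  £4,000 × 30% = £1,200
  → £90,280
  Less childcare facility credit £33,000 → £57,280

Minimum tax:
  Adjusted income: £547,000 + £105,000 + £12,000 = £664,000
  Less exemption £41,000 → base £623,000
  £623,000 × 21% = £130,830

£130,830 > £57,280, so the minimum tax is the binding amount.

£130,830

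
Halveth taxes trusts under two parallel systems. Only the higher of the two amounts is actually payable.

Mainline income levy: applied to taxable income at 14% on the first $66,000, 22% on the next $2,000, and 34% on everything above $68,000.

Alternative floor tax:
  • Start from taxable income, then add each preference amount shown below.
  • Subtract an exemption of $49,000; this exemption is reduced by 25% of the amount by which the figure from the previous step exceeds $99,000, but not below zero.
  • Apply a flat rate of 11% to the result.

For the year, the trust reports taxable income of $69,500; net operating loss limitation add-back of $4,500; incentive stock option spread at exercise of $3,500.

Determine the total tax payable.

Mainline income levy:
  $66,000 × 14% = $9,240
  $2,000 × 22% = $440
  $1,500 × 34% = $510
  → $10,190

Alternative floor tax:
  Adjusted income: $69,500 + $4,500 + $3,500 = $77,500
  Exemption: $77,500 ≤ $99,000, so full $49,000 applies
  Base: $77,500 − $49,000 = $28,500
  $28,500 × 11% = $3,135

$10,190 > $3,135, so the mainline income levy governs.

$10,190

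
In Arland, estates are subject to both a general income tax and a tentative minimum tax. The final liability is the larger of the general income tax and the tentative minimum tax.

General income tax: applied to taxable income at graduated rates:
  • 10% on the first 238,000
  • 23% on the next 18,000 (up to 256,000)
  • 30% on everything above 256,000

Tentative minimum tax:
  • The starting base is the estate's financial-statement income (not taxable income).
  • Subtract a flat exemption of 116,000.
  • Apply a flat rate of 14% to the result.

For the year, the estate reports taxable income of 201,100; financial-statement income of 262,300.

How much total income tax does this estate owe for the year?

20,482

General income tax:
  201,100 × 10% = 20,110

Tentative minimum tax:
  Base (financial-statement income): 262,300
  Less exemption 116,000 → base 146,300
  146,300 × 14% = 20,482

20,482 > 20,110, so the tentative minimum tax is the binding amount.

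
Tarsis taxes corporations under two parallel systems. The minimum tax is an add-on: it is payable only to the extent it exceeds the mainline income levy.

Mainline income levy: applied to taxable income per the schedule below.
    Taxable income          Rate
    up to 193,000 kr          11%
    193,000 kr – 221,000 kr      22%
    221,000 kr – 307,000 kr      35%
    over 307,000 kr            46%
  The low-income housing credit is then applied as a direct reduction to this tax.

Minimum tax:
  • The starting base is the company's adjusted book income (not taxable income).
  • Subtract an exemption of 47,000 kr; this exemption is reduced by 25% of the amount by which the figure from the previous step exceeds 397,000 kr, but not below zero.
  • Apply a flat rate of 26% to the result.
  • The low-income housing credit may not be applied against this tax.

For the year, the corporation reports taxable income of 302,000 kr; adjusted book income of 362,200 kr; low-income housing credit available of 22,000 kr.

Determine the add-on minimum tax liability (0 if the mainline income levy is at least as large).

Mainline income levy:
  193,000 kr × 11% = 21,230 kr
  28,000 kr × 22% = 6,160 kr
  81,000 kr × 35% = 28,350 kr
  → 55,740 kr
  Less low-income housing credit 22,000 kr → 33,740 kr

Minimum tax:
  Base (adjusted book income): 362,200 kr
  Exemption: 362,200 kr ≤ 397,000 kr, so full 47,000 kr applies
  Base: 362,200 kr − 47,000 kr = 315,200 kr
  315,200 kr × 26% = 81,952 kr

Excess of minimum tax over mainline income levy: 81,952 kr − 33,740 kr = 48,212 kr.

48,212 kr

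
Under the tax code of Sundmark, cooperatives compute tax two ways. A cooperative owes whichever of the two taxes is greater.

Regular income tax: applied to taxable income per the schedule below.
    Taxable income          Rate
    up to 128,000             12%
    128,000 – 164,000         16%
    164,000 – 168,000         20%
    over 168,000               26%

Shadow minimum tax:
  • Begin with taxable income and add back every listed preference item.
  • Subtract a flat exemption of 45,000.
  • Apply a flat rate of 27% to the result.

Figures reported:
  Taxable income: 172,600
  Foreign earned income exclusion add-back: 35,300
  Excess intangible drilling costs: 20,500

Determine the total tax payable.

Regular income tax:
  128,000 × 12% = 15,360
  36,000 × 16% = 5,760
  4,000 × 20% = 800
  4,600 × 26% = 1,196
  → 23,116

Shadow minimum tax:
  Adjusted income: 172,600 + 35,300 + 20,500 = 228,400
  Less exemption 45,000 → base 183,400
  183,400 × 27% = 49,518

49,518 > 23,116, so the shadow minimum tax is the binding amount.

49,518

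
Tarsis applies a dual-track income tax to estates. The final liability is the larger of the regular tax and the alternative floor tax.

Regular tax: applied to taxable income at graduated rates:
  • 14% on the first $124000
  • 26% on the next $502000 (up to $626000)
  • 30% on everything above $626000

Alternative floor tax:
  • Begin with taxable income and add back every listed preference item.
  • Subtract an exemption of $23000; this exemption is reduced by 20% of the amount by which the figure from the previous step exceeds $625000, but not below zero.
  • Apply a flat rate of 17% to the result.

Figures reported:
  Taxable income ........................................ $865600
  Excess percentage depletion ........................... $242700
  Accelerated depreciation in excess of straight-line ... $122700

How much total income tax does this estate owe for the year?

Alternative floor tax:
  Adjusted income: $865600 + $242700 + $122700 = $1231000
  Exemption: 20% × ($1231000 − $625000) = $121200 ≥ $23000, so the exemption is fully phased out
  Base: $1231000 − $0 = $1231000
  $1231000 × 17% = $209270

Regular tax:
  $124000 × 14% = $17360
  $502000 × 26% = $130520
  $239600 × 30% = $71880
  → $219760

$219760 > $209270, so the regular tax governs.

$219760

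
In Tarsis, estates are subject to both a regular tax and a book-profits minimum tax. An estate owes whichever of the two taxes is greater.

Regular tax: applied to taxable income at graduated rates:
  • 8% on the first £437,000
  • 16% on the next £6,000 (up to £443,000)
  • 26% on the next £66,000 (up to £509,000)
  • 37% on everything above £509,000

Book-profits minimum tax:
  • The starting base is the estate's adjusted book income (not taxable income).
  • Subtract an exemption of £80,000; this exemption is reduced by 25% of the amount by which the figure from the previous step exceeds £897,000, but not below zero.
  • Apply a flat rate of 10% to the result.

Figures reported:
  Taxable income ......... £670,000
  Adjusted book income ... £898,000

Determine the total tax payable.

£112,650

Regular tax:
  £437,000 × 8% = £34,960
  £6,000 × 16% = £960
  £66,000 × 26% = £17,160
  £161,000 × 37% = £59,570
  → £112,650

Book-profits minimum tax:
  Base (adjusted book income): £898,000
  Exemption: £80,000 − 25% × (£898,000 − £897,000) = £80,000 − £250 = £79,750
  Base: £898,000 − £79,750 = £818,250
  £818,250 × 10% = £81,825

£112,650 > £81,825, so the regular tax governs.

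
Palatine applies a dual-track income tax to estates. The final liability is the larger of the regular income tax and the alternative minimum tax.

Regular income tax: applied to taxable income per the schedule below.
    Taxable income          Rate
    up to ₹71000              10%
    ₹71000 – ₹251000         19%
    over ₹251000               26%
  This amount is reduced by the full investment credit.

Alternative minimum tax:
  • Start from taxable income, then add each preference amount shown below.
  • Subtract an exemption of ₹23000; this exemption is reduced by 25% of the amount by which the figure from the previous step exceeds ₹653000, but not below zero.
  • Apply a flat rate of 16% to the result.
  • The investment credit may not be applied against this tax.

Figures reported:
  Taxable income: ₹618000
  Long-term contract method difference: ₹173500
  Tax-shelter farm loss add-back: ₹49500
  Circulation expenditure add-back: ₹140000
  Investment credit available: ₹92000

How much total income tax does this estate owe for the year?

Regular income tax:
  ₹71000 × 10% = ₹7100
  ₹180000 × 19% = ₹34200
  ₹367000 × 26% = ₹95420
  → ₹136720
  Less investment credit ₹92000 → ₹44720

Alternative minimum tax:
  Adjusted income: ₹618000 + ₹173500 + ₹49500 + ₹140000 = ₹981000
  Exemption: 25% × (₹981000 − ₹653000) = ₹82000 ≥ ₹23000, so the exemption is fully phased out
  Base: ₹981000 − ₹0 = ₹981000
  ₹981000 × 16% = ₹156960

₹156960 > ₹44720, so the alternative minimum tax is the binding amount.

₹156960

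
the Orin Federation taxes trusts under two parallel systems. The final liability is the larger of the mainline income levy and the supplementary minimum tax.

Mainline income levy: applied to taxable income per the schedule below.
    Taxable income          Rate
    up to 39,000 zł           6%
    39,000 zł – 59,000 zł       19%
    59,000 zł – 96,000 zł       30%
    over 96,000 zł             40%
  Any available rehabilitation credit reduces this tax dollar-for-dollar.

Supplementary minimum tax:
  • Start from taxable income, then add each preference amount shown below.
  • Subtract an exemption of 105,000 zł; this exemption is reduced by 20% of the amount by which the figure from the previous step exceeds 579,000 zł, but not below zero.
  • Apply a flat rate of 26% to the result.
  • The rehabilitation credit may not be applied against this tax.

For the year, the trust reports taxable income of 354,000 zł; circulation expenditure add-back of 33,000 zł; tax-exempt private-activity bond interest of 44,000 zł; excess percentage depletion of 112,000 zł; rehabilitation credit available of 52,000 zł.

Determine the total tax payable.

113,880 zł

Mainline income levy:
  39,000 zł × 6% = 2,340 zł
  20,000 zł × 19% = 3,800 zł
  37,000 zł × 30% = 11,100 zł
  258,000 zł × 40% = 103,200 zł
  → 120,440 zł
  Less rehabilitation credit 52,000 zł → 68,440 zł

Supplementary minimum tax:
  Adjusted income: 354,000 zł + 33,000 zł + 44,000 zł + 112,000 zł = 543,000 zł
  Exemption: 543,000 zł ≤ 579,000 zł, so full 105,000 zł applies
  Base: 543,000 zł − 105,000 zł = 438,000 zł
  438,000 zł × 26% = 113,880 zł

113,880 zł > 68,440 zł, so the supplementary minimum tax is the binding amount.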